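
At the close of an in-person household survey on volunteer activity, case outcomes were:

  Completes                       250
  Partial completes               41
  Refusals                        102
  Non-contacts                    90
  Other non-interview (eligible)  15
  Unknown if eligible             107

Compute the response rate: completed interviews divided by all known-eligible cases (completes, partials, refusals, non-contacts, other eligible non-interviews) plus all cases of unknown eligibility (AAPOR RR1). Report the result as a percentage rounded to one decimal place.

Num: 250
Denominator: 250 + 41 + 102 + 90 + 15 + 107 = 605
RR1 = 250 / 605 = 0.4132

41.3%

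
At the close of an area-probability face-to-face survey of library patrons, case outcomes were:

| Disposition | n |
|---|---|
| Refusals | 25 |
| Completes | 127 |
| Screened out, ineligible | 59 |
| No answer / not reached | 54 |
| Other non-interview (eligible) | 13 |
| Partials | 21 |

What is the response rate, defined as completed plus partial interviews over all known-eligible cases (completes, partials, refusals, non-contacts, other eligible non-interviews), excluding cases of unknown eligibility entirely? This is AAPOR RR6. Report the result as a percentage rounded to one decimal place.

61.7%

Numerator: 127 + 21 = 148
Base: 127 + 21 + 25 + 54 + 13 = 240
RR6 = 148 / 240 = 0.6167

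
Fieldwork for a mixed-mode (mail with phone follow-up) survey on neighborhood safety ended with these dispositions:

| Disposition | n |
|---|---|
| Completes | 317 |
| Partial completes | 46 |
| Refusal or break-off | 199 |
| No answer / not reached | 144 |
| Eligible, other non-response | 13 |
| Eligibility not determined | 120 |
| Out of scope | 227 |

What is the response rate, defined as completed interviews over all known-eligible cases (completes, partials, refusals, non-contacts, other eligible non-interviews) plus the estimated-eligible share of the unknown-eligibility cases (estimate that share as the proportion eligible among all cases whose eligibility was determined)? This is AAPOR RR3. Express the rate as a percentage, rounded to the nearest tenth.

Num = 317
Eligible (known) = 317 + 46 + 199 + 144 + 13 = 719
e = 719 / (719 + 227) = 719 / 946 = 0.7600
Estimated eligible among unknowns = 0.7600 × 120 = 91.20
Denominator = 719 + 91.20 = 810.20
RR3 = 317 / 810.20 = 0.3913

39.1%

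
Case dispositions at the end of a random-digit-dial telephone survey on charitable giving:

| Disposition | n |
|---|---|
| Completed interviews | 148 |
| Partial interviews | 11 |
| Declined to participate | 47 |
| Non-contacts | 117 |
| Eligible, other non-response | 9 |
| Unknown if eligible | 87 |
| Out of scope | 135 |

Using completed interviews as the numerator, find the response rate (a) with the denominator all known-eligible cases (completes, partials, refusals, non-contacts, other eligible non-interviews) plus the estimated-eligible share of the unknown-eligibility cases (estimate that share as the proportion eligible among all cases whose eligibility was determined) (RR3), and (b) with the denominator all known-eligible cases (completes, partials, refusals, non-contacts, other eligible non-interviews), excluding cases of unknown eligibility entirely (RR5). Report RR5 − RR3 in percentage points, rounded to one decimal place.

7.0

Num: 148
Eligible (known): 148 + 11 + 47 + 117 + 9 = 332
e = 332 / (332 + 135) = 332 / 467 = 0.7109
e × U: 0.7109 × 87 = 61.85
Denom: 332 + 61.85 = 393.85
RR3 = 148 / 393.85 = 0.3758
Denom: 148 + 11 + 47 + 117 + 9 = 332
RR5 = 148 / 332 = 0.4458
Difference = 44.58 − 37.58 = 7.00 percentage points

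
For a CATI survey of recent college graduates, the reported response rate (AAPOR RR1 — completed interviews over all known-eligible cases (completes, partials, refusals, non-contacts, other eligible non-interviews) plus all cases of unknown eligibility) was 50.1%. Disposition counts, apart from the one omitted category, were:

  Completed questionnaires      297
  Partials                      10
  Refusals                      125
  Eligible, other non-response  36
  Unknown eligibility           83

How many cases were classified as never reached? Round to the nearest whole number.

RR1 = 297 / D = 0.501
D = 297 / 0.501 = 592.8
Rest of base = 551
never reached = 592.8 − 551 ≈ 42

42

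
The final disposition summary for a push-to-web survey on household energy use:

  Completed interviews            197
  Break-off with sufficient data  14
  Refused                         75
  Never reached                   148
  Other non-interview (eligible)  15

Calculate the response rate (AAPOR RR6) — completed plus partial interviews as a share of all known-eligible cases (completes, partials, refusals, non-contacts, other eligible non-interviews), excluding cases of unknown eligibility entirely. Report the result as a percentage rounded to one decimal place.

47.0%

Num → 197 + 14 = 211
Denominator → 197 + 14 + 75 + 148 + 15 = 449
RR6 = 211 / 449 = 0.4699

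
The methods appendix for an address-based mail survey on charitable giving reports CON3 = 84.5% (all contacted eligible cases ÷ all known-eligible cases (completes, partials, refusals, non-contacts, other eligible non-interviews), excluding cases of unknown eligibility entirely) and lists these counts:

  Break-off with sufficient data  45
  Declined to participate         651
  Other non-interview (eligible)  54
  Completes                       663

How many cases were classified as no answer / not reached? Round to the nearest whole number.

259

Top: 663 + 45 + 651 + 54 = 1413
CON3 = 1413 / D = 0.845
D = 1413 / 0.845 = 1672.2
Remaining denominator categories sum to 1413
no answer / not reached = 1672.2 − 1413 ≈ 259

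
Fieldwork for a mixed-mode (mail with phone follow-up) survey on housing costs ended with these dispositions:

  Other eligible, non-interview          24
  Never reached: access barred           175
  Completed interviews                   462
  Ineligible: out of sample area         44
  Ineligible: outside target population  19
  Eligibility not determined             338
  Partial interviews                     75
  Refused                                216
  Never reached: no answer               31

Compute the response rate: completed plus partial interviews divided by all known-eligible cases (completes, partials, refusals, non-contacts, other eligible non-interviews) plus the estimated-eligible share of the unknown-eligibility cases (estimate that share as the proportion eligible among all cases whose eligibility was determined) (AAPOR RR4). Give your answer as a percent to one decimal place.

41.3%

Non-contacts = 31 + 175 = 206
Out of scope = 19 + 44 = 63
Num → 462 + 75 = 537
Determined eligible → 462 + 75 + 216 + 206 + 24 = 983
e = 983 / (983 + 63) = 983 / 1046 = 0.9398
Estimated eligible among unknowns → 0.9398 × 338 = 317.65
Denominator → 983 + 317.65 = 1300.65
RR4 = 537 / 1300.65 = 0.4129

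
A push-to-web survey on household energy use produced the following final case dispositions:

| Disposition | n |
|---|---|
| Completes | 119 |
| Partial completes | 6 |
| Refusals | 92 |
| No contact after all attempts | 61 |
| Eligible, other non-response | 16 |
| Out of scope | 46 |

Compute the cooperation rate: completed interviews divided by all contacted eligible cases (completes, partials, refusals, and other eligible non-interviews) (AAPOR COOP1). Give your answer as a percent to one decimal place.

51.1%

Top: 119
Denominator: 119 + 6 + 92 + 16 = 233
COOP1 = 119 / 233 = 0.5107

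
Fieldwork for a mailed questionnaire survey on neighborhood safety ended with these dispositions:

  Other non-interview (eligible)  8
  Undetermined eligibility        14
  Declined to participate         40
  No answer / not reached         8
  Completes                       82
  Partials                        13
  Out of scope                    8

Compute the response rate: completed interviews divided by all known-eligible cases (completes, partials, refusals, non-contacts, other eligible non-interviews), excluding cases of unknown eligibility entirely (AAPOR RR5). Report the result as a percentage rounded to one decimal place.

54.3%

Numerator = 82
Denominator = 82 + 13 + 40 + 8 + 8 = 151
RR5 = 82 / 151 = 0.5430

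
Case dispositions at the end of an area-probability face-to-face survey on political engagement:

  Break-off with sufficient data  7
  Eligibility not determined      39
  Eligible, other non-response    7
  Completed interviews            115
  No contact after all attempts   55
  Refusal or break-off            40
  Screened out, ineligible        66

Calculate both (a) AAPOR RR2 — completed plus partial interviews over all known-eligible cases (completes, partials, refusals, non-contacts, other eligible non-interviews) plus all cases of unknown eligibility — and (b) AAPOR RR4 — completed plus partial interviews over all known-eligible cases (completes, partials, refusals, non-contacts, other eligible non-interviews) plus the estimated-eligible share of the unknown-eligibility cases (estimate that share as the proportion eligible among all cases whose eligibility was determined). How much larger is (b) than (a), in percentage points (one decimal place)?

Numerator: 115 + 7 = 122
Denom: 115 + 7 + 40 + 55 + 7 + 39 = 263
RR2 = 122 / 263 = 0.4639
Eligible (known): 115 + 7 + 40 + 55 + 7 = 224
e = 224 / (224 + 66) = 224 / 290 = 0.7724
Estimated eligible among unknowns: 0.7724 × 39 = 30.12
Denom: 224 + 30.12 = 254.12
RR4 = 122 / 254.12 = 0.4801
Difference = 48.01 − 46.39 = 1.62 percentage points

1.6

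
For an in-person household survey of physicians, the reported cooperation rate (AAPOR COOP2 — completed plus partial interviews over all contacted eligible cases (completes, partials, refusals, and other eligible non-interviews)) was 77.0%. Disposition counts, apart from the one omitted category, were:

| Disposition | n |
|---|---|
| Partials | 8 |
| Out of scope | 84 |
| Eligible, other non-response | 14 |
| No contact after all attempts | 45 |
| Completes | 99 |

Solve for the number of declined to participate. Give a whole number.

18

Numerator → 99 + 8 = 107
COOP2 = 107 / D = 0.770
D = 107 / 0.770 = 139.0
Other denominator terms total 121
declined to participate = 139.0 − 121 ≈ 18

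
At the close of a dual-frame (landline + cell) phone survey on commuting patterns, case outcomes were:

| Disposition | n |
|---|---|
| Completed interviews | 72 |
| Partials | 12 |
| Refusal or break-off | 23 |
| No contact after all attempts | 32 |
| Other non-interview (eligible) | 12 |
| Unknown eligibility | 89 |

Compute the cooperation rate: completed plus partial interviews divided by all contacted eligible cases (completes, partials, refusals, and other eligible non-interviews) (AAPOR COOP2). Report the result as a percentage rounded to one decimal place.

70.6%

Num = 72 + 12 = 84
Denominator = 72 + 12 + 23 + 12 = 119
COOP2 = 84 / 119 = 0.7059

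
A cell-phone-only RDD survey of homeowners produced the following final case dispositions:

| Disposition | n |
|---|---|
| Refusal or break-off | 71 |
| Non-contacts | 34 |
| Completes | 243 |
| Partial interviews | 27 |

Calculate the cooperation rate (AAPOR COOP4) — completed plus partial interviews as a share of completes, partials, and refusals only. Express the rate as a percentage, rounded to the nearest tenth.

Top = 243 + 27 = 270
Denominator = 243 + 27 + 71 = 341
COOP4 = 270 / 341 = 0.7918

79.2%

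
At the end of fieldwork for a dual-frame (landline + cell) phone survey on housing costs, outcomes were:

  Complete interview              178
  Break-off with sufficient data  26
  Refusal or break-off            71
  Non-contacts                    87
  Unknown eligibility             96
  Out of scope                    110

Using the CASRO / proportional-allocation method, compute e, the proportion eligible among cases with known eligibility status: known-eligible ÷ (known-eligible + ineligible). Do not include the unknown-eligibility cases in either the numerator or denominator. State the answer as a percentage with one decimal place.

76.7%

Eligible (known): 178 + 26 + 71 + 87 = 362
e = 362 / (362 + 110) = 362 / 472 = 0.7669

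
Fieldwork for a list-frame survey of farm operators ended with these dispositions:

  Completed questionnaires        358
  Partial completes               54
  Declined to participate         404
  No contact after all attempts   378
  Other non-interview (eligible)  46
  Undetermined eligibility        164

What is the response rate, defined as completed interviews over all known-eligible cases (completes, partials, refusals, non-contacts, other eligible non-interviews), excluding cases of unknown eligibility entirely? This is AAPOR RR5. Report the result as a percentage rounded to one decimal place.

Numerator: 358
Denominator: 358 + 54 + 404 + 378 + 46 = 1240
RR5 = 358 / 1240 = 0.2887

28.9%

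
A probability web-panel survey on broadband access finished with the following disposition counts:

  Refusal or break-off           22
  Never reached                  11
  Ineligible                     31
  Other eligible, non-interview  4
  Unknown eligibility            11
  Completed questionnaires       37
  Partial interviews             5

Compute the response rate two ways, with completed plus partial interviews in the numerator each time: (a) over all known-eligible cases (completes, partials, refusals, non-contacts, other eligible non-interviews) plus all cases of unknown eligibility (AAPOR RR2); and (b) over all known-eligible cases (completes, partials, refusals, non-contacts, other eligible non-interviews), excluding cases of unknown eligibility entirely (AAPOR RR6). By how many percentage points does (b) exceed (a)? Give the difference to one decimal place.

6.5

Num: 37 + 5 = 42
Denominator: 37 + 5 + 22 + 11 + 4 + 11 = 90
RR2 = 42 / 90 = 0.4667
Denominator: 37 + 5 + 22 + 11 + 4 = 79
RR6 = 42 / 79 = 0.5316
Difference = 53.16 − 46.67 = 6.49 percentage points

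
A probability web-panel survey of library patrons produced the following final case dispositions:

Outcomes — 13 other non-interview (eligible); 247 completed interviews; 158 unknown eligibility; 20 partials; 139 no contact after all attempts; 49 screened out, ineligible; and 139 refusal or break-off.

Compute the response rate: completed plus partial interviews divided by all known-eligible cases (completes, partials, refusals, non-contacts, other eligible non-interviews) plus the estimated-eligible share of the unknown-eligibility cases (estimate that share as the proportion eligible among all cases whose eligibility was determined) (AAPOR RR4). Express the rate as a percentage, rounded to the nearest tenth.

Num → 247 + 20 = 267
Eligible (known) → 247 + 20 + 139 + 139 + 13 = 558
e = 558 / (558 + 49) = 558 / 607 = 0.9193
Eligible share of unknowns → 0.9193 × 158 = 145.25
Denom → 558 + 145.25 = 703.25
RR4 = 267 / 703.25 = 0.3797

38.0%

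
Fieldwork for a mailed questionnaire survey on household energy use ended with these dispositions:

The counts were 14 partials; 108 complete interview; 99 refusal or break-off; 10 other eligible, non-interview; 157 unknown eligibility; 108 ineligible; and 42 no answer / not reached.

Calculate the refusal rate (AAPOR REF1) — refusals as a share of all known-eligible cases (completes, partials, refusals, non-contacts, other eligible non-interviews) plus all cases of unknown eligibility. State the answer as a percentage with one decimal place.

Top = 99
Base = 108 + 14 + 99 + 42 + 10 + 157 = 430
REF1 = 99 / 430 = 0.2302

23.0%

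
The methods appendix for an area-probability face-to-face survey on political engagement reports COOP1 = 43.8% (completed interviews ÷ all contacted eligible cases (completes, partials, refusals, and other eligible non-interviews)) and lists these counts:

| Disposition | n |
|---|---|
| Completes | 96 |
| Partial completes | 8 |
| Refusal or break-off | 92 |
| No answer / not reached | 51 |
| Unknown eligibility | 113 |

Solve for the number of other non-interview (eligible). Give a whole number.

COOP1 = 96 / D = 0.438
D = 96 / 0.438 = 219.2
Remaining denominator categories sum to 196
other non-interview (eligible) = 219.2 − 196 ≈ 23

23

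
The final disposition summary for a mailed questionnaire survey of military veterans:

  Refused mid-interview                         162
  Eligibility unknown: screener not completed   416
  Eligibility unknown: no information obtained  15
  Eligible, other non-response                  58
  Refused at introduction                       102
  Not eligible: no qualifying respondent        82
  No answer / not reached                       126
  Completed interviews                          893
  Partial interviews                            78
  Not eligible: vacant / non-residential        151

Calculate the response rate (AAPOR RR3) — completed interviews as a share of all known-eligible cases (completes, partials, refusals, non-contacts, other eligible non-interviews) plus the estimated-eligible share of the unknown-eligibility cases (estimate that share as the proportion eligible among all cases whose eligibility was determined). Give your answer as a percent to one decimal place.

Refusal or break-off = 102 + 162 = 264
Eligibility not determined = 416 + 15 = 431
Not eligible = 82 + 151 = 233
Top → 893
Eligible (known) → 893 + 78 + 264 + 126 + 58 = 1419
e = 1419 / (1419 + 233) = 1419 / 1652 = 0.8590
Eligible share of unknowns → 0.8590 × 431 = 370.23
Denom → 1419 + 370.23 = 1789.23
RR3 = 893 / 1789.23 = 0.4991

49.9%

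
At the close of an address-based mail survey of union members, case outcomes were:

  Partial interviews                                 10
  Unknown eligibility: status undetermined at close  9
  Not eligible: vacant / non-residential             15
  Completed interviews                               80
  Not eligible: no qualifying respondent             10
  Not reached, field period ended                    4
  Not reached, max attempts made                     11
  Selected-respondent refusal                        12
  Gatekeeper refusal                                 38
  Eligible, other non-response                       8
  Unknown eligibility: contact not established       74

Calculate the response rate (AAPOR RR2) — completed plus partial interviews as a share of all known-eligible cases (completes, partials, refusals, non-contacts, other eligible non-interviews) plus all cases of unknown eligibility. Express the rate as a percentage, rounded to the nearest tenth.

Refused = 38 + 12 = 50
Non-contacts = 4 + 11 = 15
Eligibility not determined = 74 + 9 = 83
Not eligible = 10 + 15 = 25
Num → 80 + 10 = 90
Denominator → 80 + 10 + 50 + 15 + 8 + 83 = 246
RR2 = 90 / 246 = 0.3659

36.6%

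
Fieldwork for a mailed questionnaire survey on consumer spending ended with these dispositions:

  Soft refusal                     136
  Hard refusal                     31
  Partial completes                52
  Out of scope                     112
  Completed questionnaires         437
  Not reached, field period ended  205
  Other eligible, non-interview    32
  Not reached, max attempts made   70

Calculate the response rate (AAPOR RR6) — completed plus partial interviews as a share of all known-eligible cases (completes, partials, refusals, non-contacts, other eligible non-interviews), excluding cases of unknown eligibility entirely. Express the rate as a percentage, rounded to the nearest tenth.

50.8%

Refusals = 31 + 136 = 167
No contact after all attempts = 205 + 70 = 275
Num: 437 + 52 = 489
Denominator: 437 + 52 + 167 + 275 + 32 = 963
RR6 = 489 / 963 = 0.5078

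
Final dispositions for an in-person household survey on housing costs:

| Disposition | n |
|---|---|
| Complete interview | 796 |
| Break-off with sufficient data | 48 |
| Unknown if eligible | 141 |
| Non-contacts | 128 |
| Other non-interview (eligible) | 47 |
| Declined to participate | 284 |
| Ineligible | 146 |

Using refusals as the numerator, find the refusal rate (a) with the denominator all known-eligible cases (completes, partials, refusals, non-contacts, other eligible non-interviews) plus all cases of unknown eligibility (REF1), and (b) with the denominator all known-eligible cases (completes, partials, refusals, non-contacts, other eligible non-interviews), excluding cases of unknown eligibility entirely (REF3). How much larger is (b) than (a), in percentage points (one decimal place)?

2.1

Numerator → 284
Denominator → 796 + 48 + 284 + 128 + 47 + 141 = 1444
REF1 = 284 / 1444 = 0.1967
Denominator → 796 + 48 + 284 + 128 + 47 = 1303
REF3 = 284 / 1303 = 0.2180
Difference = 21.80 − 19.67 = 2.13 percentage points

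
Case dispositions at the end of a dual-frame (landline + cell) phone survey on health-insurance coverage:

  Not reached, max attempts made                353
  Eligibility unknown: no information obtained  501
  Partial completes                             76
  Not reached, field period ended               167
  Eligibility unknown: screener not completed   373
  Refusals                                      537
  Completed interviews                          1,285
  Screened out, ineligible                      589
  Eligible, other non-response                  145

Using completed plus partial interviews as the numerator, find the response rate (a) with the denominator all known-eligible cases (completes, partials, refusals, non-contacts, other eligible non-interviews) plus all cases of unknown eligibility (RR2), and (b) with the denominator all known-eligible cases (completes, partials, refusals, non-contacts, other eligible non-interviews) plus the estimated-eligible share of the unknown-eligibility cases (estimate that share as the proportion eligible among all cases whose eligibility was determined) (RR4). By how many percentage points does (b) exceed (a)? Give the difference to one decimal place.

Never reached = 167 + 353 = 520
Unknown eligibility = 373 + 501 = 874
Num → 1285 + 76 = 1361
Denominator → 1285 + 76 + 537 + 520 + 145 + 874 = 3437
RR2 = 1361 / 3437 = 0.3960
Known eligible → 1285 + 76 + 537 + 520 + 145 = 2563
e = 2563 / (2563 + 589) = 2563 / 3152 = 0.8131
e × U → 0.8131 × 874 = 710.65
Denominator → 2563 + 710.65 = 3273.65
RR4 = 1361 / 3273.65 = 0.4157
Difference = 41.57 − 39.60 = 1.97 percentage points

2.0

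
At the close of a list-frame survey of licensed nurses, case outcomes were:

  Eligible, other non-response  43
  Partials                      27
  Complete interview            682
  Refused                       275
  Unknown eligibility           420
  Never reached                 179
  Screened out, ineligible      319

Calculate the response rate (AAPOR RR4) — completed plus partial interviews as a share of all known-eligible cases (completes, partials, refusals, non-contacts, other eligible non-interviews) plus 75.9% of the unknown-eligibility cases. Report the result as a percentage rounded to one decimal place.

Top: 682 + 27 = 709
Eligible (known): 682 + 27 + 275 + 179 + 43 = 1206
Estimated eligible among unknowns: 0.7590 × 420 = 318.78
Denominator: 1206 + 318.78 = 1524.78
RR4 = 709 / 1524.78 = 0.4650

46.5%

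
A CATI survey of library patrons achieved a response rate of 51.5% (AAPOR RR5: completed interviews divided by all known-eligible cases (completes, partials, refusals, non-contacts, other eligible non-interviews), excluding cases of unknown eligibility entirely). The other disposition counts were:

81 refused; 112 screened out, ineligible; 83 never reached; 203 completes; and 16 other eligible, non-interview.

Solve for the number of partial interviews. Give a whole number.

11

RR5 = 203 / D = 0.515
D = 203 / 0.515 = 394.2
Remaining denominator categories sum to 383
partial interviews = 394.2 − 383 ≈ 11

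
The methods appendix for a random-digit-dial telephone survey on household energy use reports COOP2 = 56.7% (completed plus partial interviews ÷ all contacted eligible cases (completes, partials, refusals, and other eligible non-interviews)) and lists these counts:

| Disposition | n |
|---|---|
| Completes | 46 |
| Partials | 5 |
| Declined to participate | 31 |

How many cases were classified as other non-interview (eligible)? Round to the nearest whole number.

Num → 46 + 5 = 51
COOP2 = 51 / D = 0.567
D = 51 / 0.567 = 89.9
Rest of base = 82
other non-interview (eligible) = 89.9 − 82 ≈ 8

8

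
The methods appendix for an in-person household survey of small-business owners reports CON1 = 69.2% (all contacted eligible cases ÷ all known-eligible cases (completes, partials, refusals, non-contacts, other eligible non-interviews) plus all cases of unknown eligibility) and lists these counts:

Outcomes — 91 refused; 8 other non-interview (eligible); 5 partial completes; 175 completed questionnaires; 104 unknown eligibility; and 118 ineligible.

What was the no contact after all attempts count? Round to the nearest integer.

Num = 175 + 5 + 91 + 8 = 279
CON1 = 279 / D = 0.692
D = 279 / 0.692 = 403.2
Other denominator terms total 383
no contact after all attempts = 403.2 − 383 ≈ 20

20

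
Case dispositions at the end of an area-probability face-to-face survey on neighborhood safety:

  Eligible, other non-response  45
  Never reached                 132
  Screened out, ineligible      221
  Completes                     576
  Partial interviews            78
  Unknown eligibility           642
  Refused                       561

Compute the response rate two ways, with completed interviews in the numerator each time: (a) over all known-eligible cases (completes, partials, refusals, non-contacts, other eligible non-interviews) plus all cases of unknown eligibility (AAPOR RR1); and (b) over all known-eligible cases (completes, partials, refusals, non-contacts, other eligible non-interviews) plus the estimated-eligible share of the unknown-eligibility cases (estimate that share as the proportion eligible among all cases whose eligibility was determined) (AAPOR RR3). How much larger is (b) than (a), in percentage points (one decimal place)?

Numerator = 576
Denominator = 576 + 78 + 561 + 132 + 45 + 642 = 2034
RR1 = 576 / 2034 = 0.2832
Eligible (known) = 576 + 78 + 561 + 132 + 45 = 1392
e = 1392 / (1392 + 221) = 1392 / 1613 = 0.8630
Estimated eligible among unknowns = 0.8630 × 642 = 554.05
Denominator = 1392 + 554.05 = 1946.05
RR3 = 576 / 1946.05 = 0.2960
Difference = 29.60 − 28.32 = 1.28 percentage points

1.3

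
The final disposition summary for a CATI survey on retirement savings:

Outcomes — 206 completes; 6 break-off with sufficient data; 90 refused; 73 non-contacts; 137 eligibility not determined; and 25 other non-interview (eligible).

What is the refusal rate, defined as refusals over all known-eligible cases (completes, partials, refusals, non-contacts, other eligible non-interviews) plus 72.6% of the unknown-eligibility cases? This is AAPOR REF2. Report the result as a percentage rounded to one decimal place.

18.0%

Num = 90
Eligible (known) = 206 + 6 + 90 + 73 + 25 = 400
e × U = 0.7260 × 137 = 99.46
Denominator = 400 + 99.46 = 499.46
REF2 = 90 / 499.46 = 0.1802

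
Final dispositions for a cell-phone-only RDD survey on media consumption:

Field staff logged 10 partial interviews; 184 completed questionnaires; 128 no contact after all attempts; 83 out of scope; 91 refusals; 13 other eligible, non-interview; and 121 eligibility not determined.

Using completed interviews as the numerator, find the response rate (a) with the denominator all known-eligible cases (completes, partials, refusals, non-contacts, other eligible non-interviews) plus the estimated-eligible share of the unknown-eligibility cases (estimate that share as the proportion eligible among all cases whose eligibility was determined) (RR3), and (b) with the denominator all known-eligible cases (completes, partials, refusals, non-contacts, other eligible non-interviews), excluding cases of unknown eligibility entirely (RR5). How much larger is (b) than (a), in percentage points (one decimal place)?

Numerator = 184
Known eligible = 184 + 10 + 91 + 128 + 13 = 426
e = 426 / (426 + 83) = 426 / 509 = 0.8369
e × U = 0.8369 × 121 = 101.26
Base = 426 + 101.26 = 527.26
RR3 = 184 / 527.26 = 0.3490
Base = 184 + 10 + 91 + 128 + 13 = 426
RR5 = 184 / 426 = 0.4319
Difference = 43.19 − 34.90 = 8.29 percentage points

8.3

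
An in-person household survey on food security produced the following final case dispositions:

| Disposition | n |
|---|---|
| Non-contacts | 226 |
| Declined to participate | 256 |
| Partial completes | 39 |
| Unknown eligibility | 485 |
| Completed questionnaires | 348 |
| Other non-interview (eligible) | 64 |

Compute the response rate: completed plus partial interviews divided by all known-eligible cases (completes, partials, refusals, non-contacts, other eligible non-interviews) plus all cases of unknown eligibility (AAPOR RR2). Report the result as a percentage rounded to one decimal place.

Top → 348 + 39 = 387
Denom → 348 + 39 + 256 + 226 + 64 + 485 = 1418
RR2 = 387 / 1418 = 0.2729

27.3%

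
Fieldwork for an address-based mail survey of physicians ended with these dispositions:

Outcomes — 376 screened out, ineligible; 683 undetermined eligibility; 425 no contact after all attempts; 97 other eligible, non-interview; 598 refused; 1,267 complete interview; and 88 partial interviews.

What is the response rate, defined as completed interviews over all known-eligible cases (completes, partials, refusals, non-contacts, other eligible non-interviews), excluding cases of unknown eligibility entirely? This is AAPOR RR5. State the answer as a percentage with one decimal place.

Numerator = 1267
Denom = 1267 + 88 + 598 + 425 + 97 = 2475
RR5 = 1267 / 2475 = 0.5119

51.2%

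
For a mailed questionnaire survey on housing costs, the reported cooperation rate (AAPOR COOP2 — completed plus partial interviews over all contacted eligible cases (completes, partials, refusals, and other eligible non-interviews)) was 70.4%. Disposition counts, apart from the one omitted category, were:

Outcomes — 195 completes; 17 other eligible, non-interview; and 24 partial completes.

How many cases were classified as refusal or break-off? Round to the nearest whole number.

Numerator: 195 + 24 = 219
COOP2 = 219 / D = 0.704
D = 219 / 0.704 = 311.1
Rest of base = 236
refusal or break-off = 311.1 − 236 ≈ 75

75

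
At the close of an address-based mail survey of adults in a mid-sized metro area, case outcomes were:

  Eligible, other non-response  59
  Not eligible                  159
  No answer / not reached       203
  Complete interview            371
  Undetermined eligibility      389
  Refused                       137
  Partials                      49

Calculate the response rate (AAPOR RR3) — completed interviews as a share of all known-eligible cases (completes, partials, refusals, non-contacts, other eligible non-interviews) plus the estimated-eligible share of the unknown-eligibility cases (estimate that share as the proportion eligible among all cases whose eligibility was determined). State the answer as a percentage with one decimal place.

32.4%

Num → 371
Determined eligible → 371 + 49 + 137 + 203 + 59 = 819
e = 819 / (819 + 159) = 819 / 978 = 0.8374
Eligible share of unknowns → 0.8374 × 389 = 325.75
Denominator → 819 + 325.75 = 1144.75
RR3 = 371 / 1144.75 = 0.3241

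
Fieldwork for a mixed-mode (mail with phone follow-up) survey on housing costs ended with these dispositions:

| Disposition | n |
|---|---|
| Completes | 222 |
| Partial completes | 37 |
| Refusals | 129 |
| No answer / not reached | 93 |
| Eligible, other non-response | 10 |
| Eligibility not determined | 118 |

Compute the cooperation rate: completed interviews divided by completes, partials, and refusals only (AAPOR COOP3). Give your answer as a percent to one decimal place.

Numerator = 222
Base = 222 + 37 + 129 = 388
COOP3 = 222 / 388 = 0.5722

57.2%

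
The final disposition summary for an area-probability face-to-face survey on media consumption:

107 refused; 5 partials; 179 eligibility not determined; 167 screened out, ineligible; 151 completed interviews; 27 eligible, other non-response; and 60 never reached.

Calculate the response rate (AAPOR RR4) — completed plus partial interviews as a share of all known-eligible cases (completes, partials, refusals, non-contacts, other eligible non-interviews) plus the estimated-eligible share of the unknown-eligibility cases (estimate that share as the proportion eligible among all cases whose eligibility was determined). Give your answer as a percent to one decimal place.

Numerator = 151 + 5 = 156
Known eligible = 151 + 5 + 107 + 60 + 27 = 350
e = 350 / (350 + 167) = 350 / 517 = 0.6770
Estimated eligible among unknowns = 0.6770 × 179 = 121.18
Base = 350 + 121.18 = 471.18
RR4 = 156 / 471.18 = 0.3311

33.1%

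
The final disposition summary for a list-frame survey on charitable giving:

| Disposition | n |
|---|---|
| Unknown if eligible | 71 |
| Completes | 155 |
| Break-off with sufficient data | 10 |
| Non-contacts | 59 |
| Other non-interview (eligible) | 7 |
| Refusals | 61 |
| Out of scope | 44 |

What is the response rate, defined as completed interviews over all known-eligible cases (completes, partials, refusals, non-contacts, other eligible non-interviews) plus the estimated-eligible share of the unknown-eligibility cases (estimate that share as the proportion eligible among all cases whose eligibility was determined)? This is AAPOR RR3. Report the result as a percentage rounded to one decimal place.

Top → 155
Known eligible → 155 + 10 + 61 + 59 + 7 = 292
e = 292 / (292 + 44) = 292 / 336 = 0.8690
Eligible share of unknowns → 0.8690 × 71 = 61.70
Denominator → 292 + 61.70 = 353.70
RR3 = 155 / 353.70 = 0.4382

43.8%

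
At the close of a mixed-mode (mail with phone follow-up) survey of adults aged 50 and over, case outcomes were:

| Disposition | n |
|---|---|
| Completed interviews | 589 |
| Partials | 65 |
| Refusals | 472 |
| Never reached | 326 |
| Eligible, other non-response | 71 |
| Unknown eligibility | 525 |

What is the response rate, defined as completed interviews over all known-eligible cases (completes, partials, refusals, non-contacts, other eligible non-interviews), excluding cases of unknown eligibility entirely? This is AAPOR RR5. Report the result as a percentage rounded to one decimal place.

38.7%

Numerator → 589
Denom → 589 + 65 + 472 + 326 + 71 = 1523
RR5 = 589 / 1523 = 0.3867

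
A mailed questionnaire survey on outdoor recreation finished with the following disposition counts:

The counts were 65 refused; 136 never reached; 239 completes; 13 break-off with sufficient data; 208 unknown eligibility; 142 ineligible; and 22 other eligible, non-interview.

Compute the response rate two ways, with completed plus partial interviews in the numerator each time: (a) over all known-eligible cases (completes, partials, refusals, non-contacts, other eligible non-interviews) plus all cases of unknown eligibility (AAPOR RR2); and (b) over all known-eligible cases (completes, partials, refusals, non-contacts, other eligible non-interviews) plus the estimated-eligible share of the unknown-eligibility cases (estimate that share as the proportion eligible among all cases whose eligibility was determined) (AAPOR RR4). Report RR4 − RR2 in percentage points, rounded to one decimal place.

2.8

Top = 239 + 13 = 252
Denominator = 239 + 13 + 65 + 136 + 22 + 208 = 683
RR2 = 252 / 683 = 0.3690
Eligible (known) = 239 + 13 + 65 + 136 + 22 = 475
e = 475 / (475 + 142) = 475 / 617 = 0.7699
Estimated eligible among unknowns = 0.7699 × 208 = 160.14
Denominator = 475 + 160.14 = 635.14
RR4 = 252 / 635.14 = 0.3968
Difference = 39.68 − 36.90 = 2.78 percentage points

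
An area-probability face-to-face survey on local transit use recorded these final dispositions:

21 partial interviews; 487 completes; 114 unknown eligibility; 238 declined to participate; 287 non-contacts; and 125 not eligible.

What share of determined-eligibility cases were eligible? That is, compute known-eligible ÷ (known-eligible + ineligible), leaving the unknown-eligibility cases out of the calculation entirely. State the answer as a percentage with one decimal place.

89.2%

Determined eligible → 487 + 21 + 238 + 287 = 1033
e = 1033 / (1033 + 125) = 1033 / 1158 = 0.8921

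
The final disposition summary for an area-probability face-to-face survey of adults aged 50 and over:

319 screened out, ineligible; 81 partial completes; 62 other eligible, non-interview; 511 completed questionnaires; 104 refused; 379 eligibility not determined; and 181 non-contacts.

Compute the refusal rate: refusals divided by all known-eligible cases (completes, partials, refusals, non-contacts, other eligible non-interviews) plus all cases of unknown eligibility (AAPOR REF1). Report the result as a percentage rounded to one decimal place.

7.9%

Top: 104
Base: 511 + 81 + 104 + 181 + 62 + 379 = 1318
REF1 = 104 / 1318 = 0.0789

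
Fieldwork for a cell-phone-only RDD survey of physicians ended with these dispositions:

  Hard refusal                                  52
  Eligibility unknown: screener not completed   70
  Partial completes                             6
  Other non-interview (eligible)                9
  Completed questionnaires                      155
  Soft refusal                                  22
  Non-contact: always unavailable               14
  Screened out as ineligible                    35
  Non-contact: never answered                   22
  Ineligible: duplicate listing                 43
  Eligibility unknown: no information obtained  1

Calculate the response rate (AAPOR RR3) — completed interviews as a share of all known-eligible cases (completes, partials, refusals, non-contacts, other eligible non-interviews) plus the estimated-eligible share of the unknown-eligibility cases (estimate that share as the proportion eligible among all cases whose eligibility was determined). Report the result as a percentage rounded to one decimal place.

Refusals = 52 + 22 = 74
Non-contacts = 22 + 14 = 36
Unknown if eligible = 70 + 1 = 71
Screened out, ineligible = 35 + 43 = 78
Top → 155
Known eligible → 155 + 6 + 74 + 36 + 9 = 280
e = 280 / (280 + 78) = 280 / 358 = 0.7821
Estimated eligible among unknowns → 0.7821 × 71 = 55.53
Base → 280 + 55.53 = 335.53
RR3 = 155 / 335.53 = 0.4620

46.2%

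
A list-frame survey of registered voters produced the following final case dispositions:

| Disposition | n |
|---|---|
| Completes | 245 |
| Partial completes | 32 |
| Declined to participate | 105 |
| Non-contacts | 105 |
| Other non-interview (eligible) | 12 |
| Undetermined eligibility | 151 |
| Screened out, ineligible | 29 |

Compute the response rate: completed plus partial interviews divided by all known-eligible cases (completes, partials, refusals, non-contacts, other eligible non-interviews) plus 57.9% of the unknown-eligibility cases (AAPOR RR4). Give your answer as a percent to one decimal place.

Top = 245 + 32 = 277
Known eligible = 245 + 32 + 105 + 105 + 12 = 499
Eligible share of unknowns = 0.5790 × 151 = 87.43
Denominator = 499 + 87.43 = 586.43
RR4 = 277 / 586.43 = 0.4723

47.2%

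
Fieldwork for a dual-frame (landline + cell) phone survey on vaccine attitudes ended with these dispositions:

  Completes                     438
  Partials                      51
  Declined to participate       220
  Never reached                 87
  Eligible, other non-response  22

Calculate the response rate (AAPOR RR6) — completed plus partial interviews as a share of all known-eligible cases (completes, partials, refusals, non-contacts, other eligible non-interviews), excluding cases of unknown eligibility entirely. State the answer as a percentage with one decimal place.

59.8%

Top → 438 + 51 = 489
Denominator → 438 + 51 + 220 + 87 + 22 = 818
RR6 = 489 / 818 = 0.5978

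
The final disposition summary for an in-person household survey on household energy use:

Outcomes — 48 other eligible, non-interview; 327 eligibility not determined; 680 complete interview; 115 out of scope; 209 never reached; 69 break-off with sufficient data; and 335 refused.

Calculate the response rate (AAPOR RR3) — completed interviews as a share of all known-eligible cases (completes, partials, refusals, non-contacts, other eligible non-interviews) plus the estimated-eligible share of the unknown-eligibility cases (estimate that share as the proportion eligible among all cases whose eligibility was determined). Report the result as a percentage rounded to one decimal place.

Num → 680
Eligible (known) → 680 + 69 + 335 + 209 + 48 = 1341
e = 1341 / (1341 + 115) = 1341 / 1456 = 0.9210
Estimated eligible among unknowns → 0.9210 × 327 = 301.17
Denom → 1341 + 301.17 = 1642.17
RR3 = 680 / 1642.17 = 0.4141

41.4%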